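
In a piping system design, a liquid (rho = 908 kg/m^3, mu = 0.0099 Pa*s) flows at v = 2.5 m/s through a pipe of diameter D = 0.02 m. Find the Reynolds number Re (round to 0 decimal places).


Re = rho * v * D / mu
Re = 908 * 2.5 * 0.02 / 0.0099
Re = 45.4 / 0.0099
Re = 4586


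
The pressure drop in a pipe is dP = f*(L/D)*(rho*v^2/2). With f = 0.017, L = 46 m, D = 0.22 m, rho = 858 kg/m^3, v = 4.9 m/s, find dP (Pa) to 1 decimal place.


dP = f * (L/D) * (rho*v^2/2)
dP = 0.017 * (46/0.22) * (858*4.9^2/2)
L/D = 209.09090909
rho*v^2/2 = 858*24.01/2 = 10300.29
dP = 0.017 * 209.09090909 * 10300.29
dP = 36612.8 Pa


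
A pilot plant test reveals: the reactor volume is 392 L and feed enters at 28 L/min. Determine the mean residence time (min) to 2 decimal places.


tau = V / v0
tau = 392 / 28
tau = 14.00 min


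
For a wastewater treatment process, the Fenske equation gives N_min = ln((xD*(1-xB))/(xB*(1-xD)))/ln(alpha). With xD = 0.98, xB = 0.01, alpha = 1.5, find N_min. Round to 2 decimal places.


N_min = ln((xD*(1-xB))/(xB*(1-xD))) / ln(alpha)
Numerator inside ln: 0.9702 / 0.0002 = 4851.0
ln(4851.0) = 8.48694
ln(alpha) = ln(1.5) = 0.405465
N_min = 8.48694 / 0.405465 = 20.93


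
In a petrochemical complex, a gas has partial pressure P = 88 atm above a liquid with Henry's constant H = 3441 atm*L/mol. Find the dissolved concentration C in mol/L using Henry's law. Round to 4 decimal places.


C = P / H
C = 88 / 3441
C = 0.0256 mol/L


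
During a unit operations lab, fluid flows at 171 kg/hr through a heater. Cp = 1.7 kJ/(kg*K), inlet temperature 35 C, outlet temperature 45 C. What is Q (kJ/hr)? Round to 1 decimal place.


Q = m_dot * Cp * (T2 - T1)
Q = 171 * 1.7 * (45 - 35)
Q = 171 * 1.7 * 10
Q = 2907.0 kJ/hr


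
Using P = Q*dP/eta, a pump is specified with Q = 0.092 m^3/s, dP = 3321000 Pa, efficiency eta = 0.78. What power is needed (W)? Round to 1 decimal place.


P = Q * dP / eta
P = 0.092 * 3321000 / 0.78
P = 305532.0 / 0.78
P = 391707.7 W


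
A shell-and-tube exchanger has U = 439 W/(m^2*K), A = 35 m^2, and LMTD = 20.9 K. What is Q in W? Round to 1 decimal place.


Q = U * A * LMTD
Q = 439 * 35 * 20.9
Q = 321128.5 W


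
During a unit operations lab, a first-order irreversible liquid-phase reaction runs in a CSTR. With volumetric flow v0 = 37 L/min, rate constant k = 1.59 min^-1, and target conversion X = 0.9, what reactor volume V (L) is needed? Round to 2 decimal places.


V = v0 * X / (k * (1 - X))
V = 37 * 0.9 / (1.59 * (1 - 0.9))
V = 33.3 / (1.59 * 0.1)
V = 33.3 / 0.159
V = 209.43 L


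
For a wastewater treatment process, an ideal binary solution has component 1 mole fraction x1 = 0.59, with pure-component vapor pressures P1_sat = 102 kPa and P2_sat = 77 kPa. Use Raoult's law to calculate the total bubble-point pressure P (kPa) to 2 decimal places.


P = x1*P1_sat + x2*P2_sat
x2 = 1 - x1 = 1 - 0.59 = 0.41
P = 0.59*102 + 0.41*77
P = 60.18 + 31.57
P = 91.75 kPa


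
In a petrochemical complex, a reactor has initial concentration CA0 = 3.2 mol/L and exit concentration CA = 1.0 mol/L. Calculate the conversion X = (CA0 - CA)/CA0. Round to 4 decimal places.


X = (CA0 - CA) / CA0
X = (3.2 - 1.0) / 3.2
X = 2.2 / 3.2
X = 0.6875


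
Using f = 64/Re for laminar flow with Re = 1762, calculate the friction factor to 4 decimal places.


f = 64 / Re
f = 64 / 1762
f = 0.0363


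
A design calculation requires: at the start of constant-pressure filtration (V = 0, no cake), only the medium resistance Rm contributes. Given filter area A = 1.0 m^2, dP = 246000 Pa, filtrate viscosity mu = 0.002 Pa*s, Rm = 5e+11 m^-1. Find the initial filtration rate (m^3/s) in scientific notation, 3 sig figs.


rate = A * dP / (mu * Rm)
rate = 1.0 * 246000 / (0.002 * 5e+11)
rate = 246000.0 / 1.000e+09
rate = 2.46e-04 m^3/s


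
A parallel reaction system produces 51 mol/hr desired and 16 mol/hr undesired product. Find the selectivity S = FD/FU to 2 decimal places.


S = desired product rate / undesired product rate
S = 51 / 16
S = 3.19


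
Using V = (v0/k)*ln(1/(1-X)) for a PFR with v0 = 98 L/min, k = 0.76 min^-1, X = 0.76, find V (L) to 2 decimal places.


V = (v0/k) * ln(1/(1-X))
V = (98/0.76) * ln(1/(1-0.76))
V = 128.947368 * ln(4.166667)
V = 128.947368 * 1.427116
V = 184.02 L


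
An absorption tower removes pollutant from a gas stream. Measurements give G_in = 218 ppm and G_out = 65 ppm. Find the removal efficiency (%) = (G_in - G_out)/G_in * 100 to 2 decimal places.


Efficiency = (G_in - G_out) / G_in * 100%
Efficiency = (218 - 65) / 218 * 100
Efficiency = 153 / 218 * 100
Efficiency = 70.18%


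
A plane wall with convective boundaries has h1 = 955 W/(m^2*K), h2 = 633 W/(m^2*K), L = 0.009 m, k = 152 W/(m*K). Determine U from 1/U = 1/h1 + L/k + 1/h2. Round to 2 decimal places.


1/U = 1/h1 + L/k + 1/h2
1/U = 1/955 + 0.009/152 + 1/633
1/U = 0.0010471204 + 5.92105e-05 + 0.0015797788
1/U = 0.0026861097
U = 372.29 W/(m^2*K)


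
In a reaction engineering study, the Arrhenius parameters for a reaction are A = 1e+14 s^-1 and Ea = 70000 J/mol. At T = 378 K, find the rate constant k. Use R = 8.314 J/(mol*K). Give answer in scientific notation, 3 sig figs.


k = A * exp(-Ea/(R*T))
k = 1e+14 * exp(-70000 / (8.314 * 378))
k = 1e+14 * exp(-22.273898)
k = 2.12e+04


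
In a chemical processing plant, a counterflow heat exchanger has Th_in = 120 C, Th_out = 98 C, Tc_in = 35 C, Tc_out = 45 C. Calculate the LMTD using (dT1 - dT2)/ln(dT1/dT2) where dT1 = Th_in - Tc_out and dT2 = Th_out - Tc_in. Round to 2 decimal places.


dT1 = Th_in - Tc_out = 120 - 45 = 75
dT2 = Th_out - Tc_in = 98 - 35 = 63
LMTD = (dT1 - dT2) / ln(dT1/dT2)
LMTD = (75 - 63) / ln(75/63)
LMTD = 68.83 K


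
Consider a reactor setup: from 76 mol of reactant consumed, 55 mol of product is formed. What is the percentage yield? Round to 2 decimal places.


Yield = (moles product / moles consumed) * 100%
Yield = (55 / 76) * 100
Yield = 0.7237 * 100
Yield = 72.37%


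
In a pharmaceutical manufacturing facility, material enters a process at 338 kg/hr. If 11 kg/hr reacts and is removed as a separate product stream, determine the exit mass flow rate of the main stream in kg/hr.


Steady-state mass balance on the main outlet: F_out = F_in - F_removed
F_out = 338 - 11
F_out = 327 kg/hr


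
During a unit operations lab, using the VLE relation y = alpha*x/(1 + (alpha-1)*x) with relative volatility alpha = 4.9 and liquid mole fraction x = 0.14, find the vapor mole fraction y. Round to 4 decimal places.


y = alpha*x / (1 + (alpha-1)*x)
y = 4.9*0.14 / (1 + (4.9-1)*0.14)
y = 0.686 / (1 + 0.546)
y = 0.686 / 1.546
y = 0.4437


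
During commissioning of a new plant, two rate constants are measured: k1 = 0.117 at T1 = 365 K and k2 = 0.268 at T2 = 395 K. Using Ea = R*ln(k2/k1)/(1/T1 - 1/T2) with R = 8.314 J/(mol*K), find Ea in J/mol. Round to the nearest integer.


Ea = R * ln(k2/k1) / (1/T1 - 1/T2)
ln(k2/k1) = ln(0.268/0.117) = 0.828813
1/T1 - 1/T2 = 1/365 - 1/395 = 0.000208080458
Ea = 8.314 * 0.828813 / 0.000208080458
Ea = 33116 J/mol


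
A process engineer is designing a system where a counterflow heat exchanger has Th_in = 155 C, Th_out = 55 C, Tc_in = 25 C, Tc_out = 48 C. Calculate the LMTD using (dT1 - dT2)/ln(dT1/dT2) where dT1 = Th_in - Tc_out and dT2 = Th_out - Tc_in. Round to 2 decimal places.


dT1 = Th_in - Tc_out = 155 - 48 = 107
dT2 = Th_out - Tc_in = 55 - 25 = 30
LMTD = (dT1 - dT2) / ln(dT1/dT2)
LMTD = (107 - 30) / ln(107/30)
LMTD = 60.55 K


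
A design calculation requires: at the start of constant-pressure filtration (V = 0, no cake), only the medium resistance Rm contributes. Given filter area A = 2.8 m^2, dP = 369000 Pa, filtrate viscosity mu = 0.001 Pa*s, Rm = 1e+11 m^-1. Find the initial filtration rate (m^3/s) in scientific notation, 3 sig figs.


rate = A * dP / (mu * Rm)
rate = 2.8 * 369000 / (0.001 * 1e+11)
rate = 1033200.0 / 1.000e+08
rate = 1.03e-02 m^3/s


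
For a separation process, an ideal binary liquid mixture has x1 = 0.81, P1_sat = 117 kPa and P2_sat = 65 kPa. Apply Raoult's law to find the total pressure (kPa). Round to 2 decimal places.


P = x1*P1_sat + x2*P2_sat
x2 = 1 - x1 = 1 - 0.81 = 0.19
P = 0.81*117 + 0.19*65
P = 94.77 + 12.35
P = 107.12 kPa


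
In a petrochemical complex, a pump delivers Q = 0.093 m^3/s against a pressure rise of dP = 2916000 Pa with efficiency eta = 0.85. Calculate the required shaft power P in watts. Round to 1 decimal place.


P = Q * dP / eta
P = 0.093 * 2916000 / 0.85
P = 271188.0 / 0.85
P = 319044.7 W


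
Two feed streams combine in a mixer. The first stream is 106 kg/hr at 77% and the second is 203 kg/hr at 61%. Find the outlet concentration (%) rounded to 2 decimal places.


Mass balance on solute: F1*x1 + F2*x2 = F3*x3
F3 = F1 + F2 = 106 + 203 = 309 kg/hr
x3 = (F1*x1 + F2*x2)/F3
x3 = (106*0.77 + 203*0.61) / 309
x3 = 66.49%


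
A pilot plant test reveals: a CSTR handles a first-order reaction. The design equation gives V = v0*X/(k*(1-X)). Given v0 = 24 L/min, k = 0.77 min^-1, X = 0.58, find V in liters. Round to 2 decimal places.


V = v0 * X / (k * (1 - X))
V = 24 * 0.58 / (0.77 * (1 - 0.58))
V = 13.92 / (0.77 * 0.42)
V = 13.92 / 0.3234
V = 43.04 L


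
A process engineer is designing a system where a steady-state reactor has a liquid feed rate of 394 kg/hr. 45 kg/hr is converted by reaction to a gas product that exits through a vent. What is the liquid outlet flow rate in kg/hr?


Steady-state mass balance on the main outlet: F_out = F_in - F_removed
F_out = 394 - 45
F_out = 349 kg/hr


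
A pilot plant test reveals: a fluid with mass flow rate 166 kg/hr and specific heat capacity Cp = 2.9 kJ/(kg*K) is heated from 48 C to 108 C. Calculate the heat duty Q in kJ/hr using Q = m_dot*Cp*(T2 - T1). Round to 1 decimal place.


Q = m_dot * Cp * (T2 - T1)
Q = 166 * 2.9 * (108 - 48)
Q = 166 * 2.9 * 60
Q = 28884.0 kJ/hr


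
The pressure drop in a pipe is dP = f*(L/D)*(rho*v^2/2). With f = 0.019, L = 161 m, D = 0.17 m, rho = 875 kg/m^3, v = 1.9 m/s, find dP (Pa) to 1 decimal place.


dP = f * (L/D) * (rho*v^2/2)
dP = 0.019 * (161/0.17) * (875*1.9^2/2)
L/D = 947.05882353
rho*v^2/2 = 875*3.61/2 = 1579.375
dP = 0.019 * 947.05882353 * 1579.375
dP = 28419.5 Pa


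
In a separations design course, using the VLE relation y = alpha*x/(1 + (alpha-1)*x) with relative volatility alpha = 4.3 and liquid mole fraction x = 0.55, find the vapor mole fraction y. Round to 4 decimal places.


y = alpha*x / (1 + (alpha-1)*x)
y = 4.3*0.55 / (1 + (4.3-1)*0.55)
y = 2.365 / (1 + 1.815)
y = 2.365 / 2.815
y = 0.8401


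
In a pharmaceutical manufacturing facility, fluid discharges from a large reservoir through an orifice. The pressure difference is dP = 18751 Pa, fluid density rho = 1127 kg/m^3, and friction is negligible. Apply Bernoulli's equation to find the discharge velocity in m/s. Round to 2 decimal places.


v = sqrt(2*dP/rho)
v = sqrt(2*18751/1127)
v = sqrt(33.275954)
v = 5.77 m/s


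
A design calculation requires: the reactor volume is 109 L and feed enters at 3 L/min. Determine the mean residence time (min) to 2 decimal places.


tau = V / v0
tau = 109 / 3
tau = 36.33 min


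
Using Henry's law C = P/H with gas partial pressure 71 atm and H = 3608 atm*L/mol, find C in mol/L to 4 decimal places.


C = P / H
C = 71 / 3608
C = 0.0197 mol/L


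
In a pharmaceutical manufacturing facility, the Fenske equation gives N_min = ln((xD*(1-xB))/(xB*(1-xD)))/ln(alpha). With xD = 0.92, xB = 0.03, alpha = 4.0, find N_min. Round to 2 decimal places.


N_min = ln((xD*(1-xB))/(xB*(1-xD))) / ln(alpha)
Numerator inside ln: 0.8924 / 0.0024 = 371.833333
ln(371.833333) = 5.918446
ln(alpha) = ln(4.0) = 1.386294
N_min = 5.918446 / 1.386294 = 4.27


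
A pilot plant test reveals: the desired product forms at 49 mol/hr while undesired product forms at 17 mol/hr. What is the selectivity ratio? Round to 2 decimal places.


S = desired product rate / undesired product rate
S = 49 / 17
S = 2.88


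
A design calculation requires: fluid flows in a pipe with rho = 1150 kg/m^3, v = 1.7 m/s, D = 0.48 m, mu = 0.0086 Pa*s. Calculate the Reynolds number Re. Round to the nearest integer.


Re = rho * v * D / mu
Re = 1150 * 1.7 * 0.48 / 0.0086
Re = 938.4 / 0.0086
Re = 109116


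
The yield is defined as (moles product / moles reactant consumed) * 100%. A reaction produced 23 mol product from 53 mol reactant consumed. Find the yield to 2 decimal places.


Yield = (moles product / moles consumed) * 100%
Yield = (23 / 53) * 100
Yield = 0.434 * 100
Yield = 43.40%


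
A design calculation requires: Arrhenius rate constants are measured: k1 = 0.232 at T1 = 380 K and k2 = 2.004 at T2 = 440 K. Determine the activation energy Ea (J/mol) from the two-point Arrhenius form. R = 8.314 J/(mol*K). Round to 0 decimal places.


Ea = R * ln(k2/k1) / (1/T1 - 1/T2)
ln(k2/k1) = ln(2.004/0.232) = 2.1561631
1/T1 - 1/T2 = 1/380 - 1/440 = 0.000358851675
Ea = 8.314 * 2.1561631 / 0.000358851675
Ea = 49955 J/mol


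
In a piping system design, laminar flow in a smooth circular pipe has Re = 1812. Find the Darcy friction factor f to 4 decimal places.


f = 64 / Re
f = 64 / 1812
f = 0.0353


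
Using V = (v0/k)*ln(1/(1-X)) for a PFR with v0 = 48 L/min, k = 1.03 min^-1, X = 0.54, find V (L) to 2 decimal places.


V = (v0/k) * ln(1/(1-X))
V = (48/1.03) * ln(1/(1-0.54))
V = 46.601942 * ln(2.173913)
V = 46.601942 * 0.776529
V = 36.19 L


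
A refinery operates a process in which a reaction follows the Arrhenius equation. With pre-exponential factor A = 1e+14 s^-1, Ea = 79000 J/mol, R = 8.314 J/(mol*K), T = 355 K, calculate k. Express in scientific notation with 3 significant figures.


k = A * exp(-Ea/(R*T))
k = 1e+14 * exp(-79000 / (8.314 * 355))
k = 1e+14 * exp(-26.766323)
k = 2.37e+02


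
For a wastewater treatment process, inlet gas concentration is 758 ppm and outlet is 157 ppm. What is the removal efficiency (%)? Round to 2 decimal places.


Efficiency = (G_in - G_out) / G_in * 100%
Efficiency = (758 - 157) / 758 * 100
Efficiency = 601 / 758 * 100
Efficiency = 79.29%


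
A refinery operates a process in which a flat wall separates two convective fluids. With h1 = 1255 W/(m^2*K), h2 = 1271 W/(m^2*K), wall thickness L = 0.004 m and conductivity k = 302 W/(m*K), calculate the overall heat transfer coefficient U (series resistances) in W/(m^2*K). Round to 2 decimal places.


1/U = 1/h1 + L/k + 1/h2
1/U = 1/1255 + 0.004/302 + 1/1271
1/U = 0.0007968127 + 1.3245e-05 + 0.0007867821
1/U = 0.0015968398
U = 626.24 W/(m^2*K)


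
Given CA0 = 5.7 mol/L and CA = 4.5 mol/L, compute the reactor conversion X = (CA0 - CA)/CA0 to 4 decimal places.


X = (CA0 - CA) / CA0
X = (5.7 - 4.5) / 5.7
X = 1.2 / 5.7
X = 0.2105


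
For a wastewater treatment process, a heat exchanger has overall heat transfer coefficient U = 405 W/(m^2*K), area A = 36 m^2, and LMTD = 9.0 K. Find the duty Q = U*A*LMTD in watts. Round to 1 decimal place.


Q = U * A * LMTD
Q = 405 * 36 * 9.0
Q = 131220.0 W


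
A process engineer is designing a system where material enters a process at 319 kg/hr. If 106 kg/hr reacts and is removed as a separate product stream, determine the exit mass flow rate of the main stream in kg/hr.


Steady-state mass balance on the main outlet: F_out = F_in - F_removed
F_out = 319 - 106
F_out = 213 kg/hr


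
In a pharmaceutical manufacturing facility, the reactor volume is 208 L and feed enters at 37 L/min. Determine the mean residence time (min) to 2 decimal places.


tau = V / v0
tau = 208 / 37
tau = 5.62 min


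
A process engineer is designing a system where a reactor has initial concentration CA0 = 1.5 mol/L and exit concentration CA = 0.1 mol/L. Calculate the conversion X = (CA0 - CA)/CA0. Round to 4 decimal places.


X = (CA0 - CA) / CA0
X = (1.5 - 0.1) / 1.5
X = 1.4 / 1.5
X = 0.9333


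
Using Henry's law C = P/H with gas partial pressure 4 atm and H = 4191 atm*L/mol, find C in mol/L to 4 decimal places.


C = P / H
C = 4 / 4191
C = 0.0010 mol/L


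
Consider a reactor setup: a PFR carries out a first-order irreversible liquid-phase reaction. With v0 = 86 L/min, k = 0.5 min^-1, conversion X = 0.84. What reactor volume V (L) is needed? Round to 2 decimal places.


V = (v0/k) * ln(1/(1-X))
V = (86/0.5) * ln(1/(1-0.84))
V = 172.0 * ln(6.25)
V = 172.0 * 1.832581
V = 315.20 L


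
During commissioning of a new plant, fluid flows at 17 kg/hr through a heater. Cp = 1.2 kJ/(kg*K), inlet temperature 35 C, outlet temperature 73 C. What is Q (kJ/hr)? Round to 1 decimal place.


Q = m_dot * Cp * (T2 - T1)
Q = 17 * 1.2 * (73 - 35)
Q = 17 * 1.2 * 38
Q = 775.2 kJ/hr


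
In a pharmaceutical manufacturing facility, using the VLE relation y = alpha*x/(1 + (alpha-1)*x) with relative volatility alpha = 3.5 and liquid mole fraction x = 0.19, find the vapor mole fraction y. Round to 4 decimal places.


y = alpha*x / (1 + (alpha-1)*x)
y = 3.5*0.19 / (1 + (3.5-1)*0.19)
y = 0.665 / (1 + 0.475)
y = 0.665 / 1.475
y = 0.4508


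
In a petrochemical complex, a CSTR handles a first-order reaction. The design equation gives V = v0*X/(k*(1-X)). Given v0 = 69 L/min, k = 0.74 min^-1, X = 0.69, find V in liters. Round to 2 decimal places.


V = v0 * X / (k * (1 - X))
V = 69 * 0.69 / (0.74 * (1 - 0.69))
V = 47.61 / (0.74 * 0.31)
V = 47.61 / 0.2294
V = 207.54 L


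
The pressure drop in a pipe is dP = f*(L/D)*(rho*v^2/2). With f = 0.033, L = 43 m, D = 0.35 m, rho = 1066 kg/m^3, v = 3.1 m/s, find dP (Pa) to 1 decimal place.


dP = f * (L/D) * (rho*v^2/2)
dP = 0.033 * (43/0.35) * (1066*3.1^2/2)
L/D = 122.85714286
rho*v^2/2 = 1066*9.61/2 = 5122.13
dP = 0.033 * 122.85714286 * 5122.13
dP = 20766.6 Pa


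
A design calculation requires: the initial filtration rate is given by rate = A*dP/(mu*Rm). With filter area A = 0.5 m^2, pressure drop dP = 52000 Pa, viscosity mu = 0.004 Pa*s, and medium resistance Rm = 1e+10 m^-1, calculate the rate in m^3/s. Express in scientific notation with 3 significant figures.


rate = A * dP / (mu * Rm)
rate = 0.5 * 52000 / (0.004 * 1e+10)
rate = 26000.0 / 4.000e+07
rate = 6.50e-04 m^3/s


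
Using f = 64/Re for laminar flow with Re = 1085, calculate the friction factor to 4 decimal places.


f = 64 / Re
f = 64 / 1085
f = 0.0590


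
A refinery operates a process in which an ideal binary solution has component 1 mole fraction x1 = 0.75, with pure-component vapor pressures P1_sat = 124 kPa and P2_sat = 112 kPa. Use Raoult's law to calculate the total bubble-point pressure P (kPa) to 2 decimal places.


P = x1*P1_sat + x2*P2_sat
x2 = 1 - x1 = 1 - 0.75 = 0.25
P = 0.75*124 + 0.25*112
P = 93.0 + 28.0
P = 121.00 kPa


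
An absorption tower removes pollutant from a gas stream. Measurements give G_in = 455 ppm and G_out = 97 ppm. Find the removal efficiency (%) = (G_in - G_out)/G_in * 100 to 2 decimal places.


Efficiency = (G_in - G_out) / G_in * 100%
Efficiency = (455 - 97) / 455 * 100
Efficiency = 358 / 455 * 100
Efficiency = 78.68%


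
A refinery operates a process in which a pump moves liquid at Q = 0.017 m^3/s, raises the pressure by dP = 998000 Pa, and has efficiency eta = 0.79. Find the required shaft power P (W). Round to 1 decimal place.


P = Q * dP / eta
P = 0.017 * 998000 / 0.79
P = 16966.0 / 0.79
P = 21475.9 W


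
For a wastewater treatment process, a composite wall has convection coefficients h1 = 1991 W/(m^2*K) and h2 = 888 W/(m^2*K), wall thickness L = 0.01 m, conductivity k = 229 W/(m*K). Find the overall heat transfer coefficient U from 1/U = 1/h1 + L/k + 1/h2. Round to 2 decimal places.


1/U = 1/h1 + L/k + 1/h2
1/U = 1/1991 + 0.01/229 + 1/888
1/U = 0.0005022602 + 4.36681e-05 + 0.0011261261
1/U = 0.0016720544
U = 598.07 W/(m^2*K)


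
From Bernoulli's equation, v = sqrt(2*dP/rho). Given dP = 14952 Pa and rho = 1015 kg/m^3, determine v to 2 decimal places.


v = sqrt(2*dP/rho)
v = sqrt(2*14952/1015)
v = sqrt(29.462069)
v = 5.43 m/s


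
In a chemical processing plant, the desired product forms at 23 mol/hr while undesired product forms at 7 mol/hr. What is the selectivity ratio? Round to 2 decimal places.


S = desired product rate / undesired product rate
S = 23 / 7
S = 3.29


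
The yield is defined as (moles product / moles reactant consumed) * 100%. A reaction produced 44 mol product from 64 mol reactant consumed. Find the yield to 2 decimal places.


Yield = (moles product / moles consumed) * 100%
Yield = (44 / 64) * 100
Yield = 0.6875 * 100
Yield = 68.75%


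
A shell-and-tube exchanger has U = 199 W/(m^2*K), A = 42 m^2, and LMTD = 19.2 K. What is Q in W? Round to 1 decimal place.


Q = U * A * LMTD
Q = 199 * 42 * 19.2
Q = 160473.6 W


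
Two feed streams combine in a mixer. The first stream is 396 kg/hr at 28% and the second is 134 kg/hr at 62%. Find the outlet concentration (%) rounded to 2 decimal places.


Mass balance on solute: F1*x1 + F2*x2 = F3*x3
F3 = F1 + F2 = 396 + 134 = 530 kg/hr
x3 = (F1*x1 + F2*x2)/F3
x3 = (396*0.28 + 134*0.62) / 530
x3 = 36.60%


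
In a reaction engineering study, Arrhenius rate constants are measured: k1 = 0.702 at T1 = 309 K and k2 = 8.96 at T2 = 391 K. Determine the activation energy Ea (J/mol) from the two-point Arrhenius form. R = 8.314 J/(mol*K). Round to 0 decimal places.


Ea = R * ln(k2/k1) / (1/T1 - 1/T2)
ln(k2/k1) = ln(8.96/0.702) = 2.5465921
1/T1 - 1/T2 = 1/309 - 1/391 = 0.000678701198
Ea = 8.314 * 2.5465921 / 0.000678701198
Ea = 31195 J/mol


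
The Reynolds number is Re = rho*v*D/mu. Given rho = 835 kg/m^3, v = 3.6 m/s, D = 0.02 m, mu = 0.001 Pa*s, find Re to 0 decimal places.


Re = rho * v * D / mu
Re = 835 * 3.6 * 0.02 / 0.001
Re = 60.12 / 0.001
Re = 60120


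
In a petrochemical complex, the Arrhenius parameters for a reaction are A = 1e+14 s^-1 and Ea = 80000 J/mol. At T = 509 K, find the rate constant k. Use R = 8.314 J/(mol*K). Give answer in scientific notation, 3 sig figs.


k = A * exp(-Ea/(R*T))
k = 1e+14 * exp(-80000 / (8.314 * 509))
k = 1e+14 * exp(-18.904369)
k = 6.17e+05


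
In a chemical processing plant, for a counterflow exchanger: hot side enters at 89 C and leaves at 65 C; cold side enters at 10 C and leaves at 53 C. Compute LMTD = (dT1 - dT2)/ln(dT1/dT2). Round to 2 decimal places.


dT1 = Th_in - Tc_out = 89 - 53 = 36
dT2 = Th_out - Tc_in = 65 - 10 = 55
LMTD = (dT1 - dT2) / ln(dT1/dT2)
LMTD = (36 - 55) / ln(36/55)
LMTD = 44.83 K


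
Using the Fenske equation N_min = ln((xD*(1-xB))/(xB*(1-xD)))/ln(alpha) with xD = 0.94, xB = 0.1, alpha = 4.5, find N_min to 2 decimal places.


N_min = ln((xD*(1-xB))/(xB*(1-xD))) / ln(alpha)
Numerator inside ln: 0.846 / 0.006 = 141.0
ln(141.0) = 4.94876
ln(alpha) = ln(4.5) = 1.504077
N_min = 4.94876 / 1.504077 = 3.29


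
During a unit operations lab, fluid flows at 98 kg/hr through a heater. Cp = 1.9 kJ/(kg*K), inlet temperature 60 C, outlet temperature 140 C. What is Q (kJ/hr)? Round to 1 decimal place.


Q = m_dot * Cp * (T2 - T1)
Q = 98 * 1.9 * (140 - 60)
Q = 98 * 1.9 * 80
Q = 14896.0 kJ/hr


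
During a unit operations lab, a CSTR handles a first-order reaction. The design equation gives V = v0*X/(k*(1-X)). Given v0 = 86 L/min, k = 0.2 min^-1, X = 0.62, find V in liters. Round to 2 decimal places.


V = v0 * X / (k * (1 - X))
V = 86 * 0.62 / (0.2 * (1 - 0.62))
V = 53.32 / (0.2 * 0.38)
V = 53.32 / 0.076
V = 701.58 L


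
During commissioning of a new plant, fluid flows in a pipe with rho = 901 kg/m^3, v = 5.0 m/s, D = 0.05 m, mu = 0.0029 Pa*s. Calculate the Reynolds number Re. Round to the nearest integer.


Re = rho * v * D / mu
Re = 901 * 5.0 * 0.05 / 0.0029
Re = 225.25 / 0.0029
Re = 77672


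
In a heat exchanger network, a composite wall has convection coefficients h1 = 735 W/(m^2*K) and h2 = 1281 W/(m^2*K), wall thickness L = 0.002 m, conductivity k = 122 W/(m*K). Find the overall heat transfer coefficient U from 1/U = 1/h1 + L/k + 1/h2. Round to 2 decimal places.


1/U = 1/h1 + L/k + 1/h2
1/U = 1/735 + 0.002/122 + 1/1281
1/U = 0.0013605442 + 1.63934e-05 + 0.0007806401
1/U = 0.0021575777
U = 463.48 W/(m^2*K)


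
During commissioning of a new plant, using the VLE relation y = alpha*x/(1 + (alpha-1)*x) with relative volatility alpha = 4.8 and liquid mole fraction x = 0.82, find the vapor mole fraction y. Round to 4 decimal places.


y = alpha*x / (1 + (alpha-1)*x)
y = 4.8*0.82 / (1 + (4.8-1)*0.82)
y = 3.936 / (1 + 3.116)
y = 3.936 / 4.116
y = 0.9563


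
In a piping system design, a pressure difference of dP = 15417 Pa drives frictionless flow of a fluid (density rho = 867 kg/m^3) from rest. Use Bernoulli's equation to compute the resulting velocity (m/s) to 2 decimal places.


v = sqrt(2*dP/rho)
v = sqrt(2*15417/867)
v = sqrt(35.564014)
v = 5.96 m/s


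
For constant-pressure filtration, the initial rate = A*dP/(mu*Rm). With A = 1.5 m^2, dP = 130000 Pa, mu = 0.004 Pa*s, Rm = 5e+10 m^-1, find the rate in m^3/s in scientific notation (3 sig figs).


rate = A * dP / (mu * Rm)
rate = 1.5 * 130000 / (0.004 * 5e+10)
rate = 195000.0 / 2.000e+08
rate = 9.75e-04 m^3/s


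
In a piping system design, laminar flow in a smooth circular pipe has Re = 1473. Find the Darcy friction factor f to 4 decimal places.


f = 64 / Re
f = 64 / 1473
f = 0.0434


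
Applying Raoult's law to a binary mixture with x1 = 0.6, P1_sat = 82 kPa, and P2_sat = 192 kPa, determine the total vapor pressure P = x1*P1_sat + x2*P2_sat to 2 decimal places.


P = x1*P1_sat + x2*P2_sat
x2 = 1 - x1 = 1 - 0.6 = 0.4
P = 0.6*82 + 0.4*192
P = 49.2 + 76.8
P = 126.00 kPa


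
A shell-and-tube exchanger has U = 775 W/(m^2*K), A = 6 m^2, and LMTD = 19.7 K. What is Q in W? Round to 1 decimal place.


Q = U * A * LMTD
Q = 775 * 6 * 19.7
Q = 91605.0 W


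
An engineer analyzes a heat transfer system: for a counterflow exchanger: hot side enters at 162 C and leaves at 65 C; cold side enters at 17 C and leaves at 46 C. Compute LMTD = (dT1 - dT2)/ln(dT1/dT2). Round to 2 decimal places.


dT1 = Th_in - Tc_out = 162 - 46 = 116
dT2 = Th_out - Tc_in = 65 - 17 = 48
LMTD = (dT1 - dT2) / ln(dT1/dT2)
LMTD = (116 - 48) / ln(116/48)
LMTD = 77.06 K


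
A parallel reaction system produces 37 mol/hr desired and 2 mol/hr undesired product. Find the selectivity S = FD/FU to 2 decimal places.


S = desired product rate / undesired product rate
S = 37 / 2
S = 18.50


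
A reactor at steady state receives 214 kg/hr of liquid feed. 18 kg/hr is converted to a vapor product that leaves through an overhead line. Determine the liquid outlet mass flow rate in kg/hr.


Steady-state mass balance on the main outlet: F_out = F_in - F_removed
F_out = 214 - 18
F_out = 196 kg/hr


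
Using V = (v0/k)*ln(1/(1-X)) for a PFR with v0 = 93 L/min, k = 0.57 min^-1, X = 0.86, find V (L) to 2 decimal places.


V = (v0/k) * ln(1/(1-X))
V = (93/0.57) * ln(1/(1-0.86))
V = 163.157895 * ln(7.142857)
V = 163.157895 * 1.966113
V = 320.79 L


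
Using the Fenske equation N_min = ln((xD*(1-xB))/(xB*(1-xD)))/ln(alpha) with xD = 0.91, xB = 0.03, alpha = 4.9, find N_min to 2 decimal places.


N_min = ln((xD*(1-xB))/(xB*(1-xD))) / ln(alpha)
Numerator inside ln: 0.8827 / 0.0027 = 326.925926
ln(326.925926) = 5.789734
ln(alpha) = ln(4.9) = 1.589235
N_min = 5.789734 / 1.589235 = 3.64


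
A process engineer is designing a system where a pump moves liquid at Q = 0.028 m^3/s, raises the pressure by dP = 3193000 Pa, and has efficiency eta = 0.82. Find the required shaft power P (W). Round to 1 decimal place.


P = Q * dP / eta
P = 0.028 * 3193000 / 0.82
P = 89404.0 / 0.82
P = 109029.3 W


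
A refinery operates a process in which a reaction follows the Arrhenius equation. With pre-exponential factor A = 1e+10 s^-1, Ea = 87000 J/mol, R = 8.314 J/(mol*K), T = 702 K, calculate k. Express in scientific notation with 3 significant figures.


k = A * exp(-Ea/(R*T))
k = 1e+10 * exp(-87000 / (8.314 * 702))
k = 1e+10 * exp(-14.906378)
k = 3.36e+03


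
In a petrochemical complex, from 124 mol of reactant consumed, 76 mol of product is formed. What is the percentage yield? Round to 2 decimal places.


Yield = (moles product / moles consumed) * 100%
Yield = (76 / 124) * 100
Yield = 0.6129 * 100
Yield = 61.29%


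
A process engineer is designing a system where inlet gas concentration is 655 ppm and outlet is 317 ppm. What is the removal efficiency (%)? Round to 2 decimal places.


Efficiency = (G_in - G_out) / G_in * 100%
Efficiency = (655 - 317) / 655 * 100
Efficiency = 338 / 655 * 100
Efficiency = 51.60%


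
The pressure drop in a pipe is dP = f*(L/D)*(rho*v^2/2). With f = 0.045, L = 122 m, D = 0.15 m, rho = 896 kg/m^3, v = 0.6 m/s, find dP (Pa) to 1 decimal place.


dP = f * (L/D) * (rho*v^2/2)
dP = 0.045 * (122/0.15) * (896*0.6^2/2)
L/D = 813.33333333
rho*v^2/2 = 896*0.36/2 = 161.28
dP = 0.045 * 813.33333333 * 161.28
dP = 5902.8 Pa


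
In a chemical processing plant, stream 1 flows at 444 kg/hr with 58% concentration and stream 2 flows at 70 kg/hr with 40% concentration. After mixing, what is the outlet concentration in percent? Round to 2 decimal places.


Mass balance on solute: F1*x1 + F2*x2 = F3*x3
F3 = F1 + F2 = 444 + 70 = 514 kg/hr
x3 = (F1*x1 + F2*x2)/F3
x3 = (444*0.58 + 70*0.4) / 514
x3 = 55.55%


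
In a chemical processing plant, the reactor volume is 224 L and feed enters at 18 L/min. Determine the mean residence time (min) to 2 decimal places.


tau = V / v0
tau = 224 / 18
tau = 12.44 min


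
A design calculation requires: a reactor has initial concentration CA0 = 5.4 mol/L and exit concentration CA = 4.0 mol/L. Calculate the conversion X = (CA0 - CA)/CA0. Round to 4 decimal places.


X = (CA0 - CA) / CA0
X = (5.4 - 4.0) / 5.4
X = 1.4 / 5.4
X = 0.2593


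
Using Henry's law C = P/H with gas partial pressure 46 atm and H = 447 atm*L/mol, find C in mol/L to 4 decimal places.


C = P / H
C = 46 / 447
C = 0.1029 mol/L


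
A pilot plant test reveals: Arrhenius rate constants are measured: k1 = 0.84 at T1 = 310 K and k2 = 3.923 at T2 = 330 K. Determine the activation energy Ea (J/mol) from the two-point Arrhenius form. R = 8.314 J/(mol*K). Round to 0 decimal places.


Ea = R * ln(k2/k1) / (1/T1 - 1/T2)
ln(k2/k1) = ln(3.923/0.84) = 1.5412101
1/T1 - 1/T2 = 1/310 - 1/330 = 0.000195503421
Ea = 8.314 * 1.5412101 / 0.000195503421
Ea = 65542 J/mol


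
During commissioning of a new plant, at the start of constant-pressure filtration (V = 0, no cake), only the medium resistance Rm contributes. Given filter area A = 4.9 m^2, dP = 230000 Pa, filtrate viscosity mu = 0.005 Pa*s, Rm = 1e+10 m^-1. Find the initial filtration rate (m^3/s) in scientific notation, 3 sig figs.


rate = A * dP / (mu * Rm)
rate = 4.9 * 230000 / (0.005 * 1e+10)
rate = 1127000.0 / 5.000e+07
rate = 2.25e-02 m^3/s


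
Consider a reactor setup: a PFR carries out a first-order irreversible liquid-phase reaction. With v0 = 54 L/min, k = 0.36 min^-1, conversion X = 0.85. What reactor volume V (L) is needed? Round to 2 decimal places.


V = (v0/k) * ln(1/(1-X))
V = (54/0.36) * ln(1/(1-0.85))
V = 150.0 * ln(6.666667)
V = 150.0 * 1.89712
V = 284.57 L


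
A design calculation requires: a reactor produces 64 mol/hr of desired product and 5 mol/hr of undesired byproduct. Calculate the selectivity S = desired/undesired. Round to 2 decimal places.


S = desired product rate / undesired product rate
S = 64 / 5
S = 12.80


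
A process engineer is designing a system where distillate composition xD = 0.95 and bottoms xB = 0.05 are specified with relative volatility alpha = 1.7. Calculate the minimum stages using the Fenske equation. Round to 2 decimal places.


N_min = ln((xD*(1-xB))/(xB*(1-xD))) / ln(alpha)
Numerator inside ln: 0.9025 / 0.0025 = 361.0
ln(361.0) = 5.888878
ln(alpha) = ln(1.7) = 0.530628
N_min = 5.888878 / 0.530628 = 11.10


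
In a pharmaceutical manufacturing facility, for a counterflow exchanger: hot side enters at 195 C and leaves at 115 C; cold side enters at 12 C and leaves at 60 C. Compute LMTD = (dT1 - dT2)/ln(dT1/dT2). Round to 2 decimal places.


dT1 = Th_in - Tc_out = 195 - 60 = 135
dT2 = Th_out - Tc_in = 115 - 12 = 103
LMTD = (dT1 - dT2) / ln(dT1/dT2)
LMTD = (135 - 103) / ln(135/103)
LMTD = 118.28 K


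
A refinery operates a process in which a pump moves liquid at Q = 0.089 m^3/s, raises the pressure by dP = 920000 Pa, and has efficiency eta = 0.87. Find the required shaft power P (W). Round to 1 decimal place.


P = Q * dP / eta
P = 0.089 * 920000 / 0.87
P = 81880.0 / 0.87
P = 94114.9 W


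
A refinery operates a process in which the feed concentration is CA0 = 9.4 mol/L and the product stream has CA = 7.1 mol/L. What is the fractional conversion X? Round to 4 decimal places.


X = (CA0 - CA) / CA0
X = (9.4 - 7.1) / 9.4
X = 2.3 / 9.4
X = 0.2447


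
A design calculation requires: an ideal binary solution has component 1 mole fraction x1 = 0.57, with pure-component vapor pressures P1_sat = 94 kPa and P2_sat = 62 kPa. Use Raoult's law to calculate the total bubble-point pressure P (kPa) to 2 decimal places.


P = x1*P1_sat + x2*P2_sat
x2 = 1 - x1 = 1 - 0.57 = 0.43
P = 0.57*94 + 0.43*62
P = 53.58 + 26.66
P = 80.24 kPa


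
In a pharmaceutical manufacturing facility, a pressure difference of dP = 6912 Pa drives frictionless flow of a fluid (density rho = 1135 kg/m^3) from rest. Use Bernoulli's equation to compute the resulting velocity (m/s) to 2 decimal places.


v = sqrt(2*dP/rho)
v = sqrt(2*6912/1135)
v = sqrt(12.179736)
v = 3.49 m/s


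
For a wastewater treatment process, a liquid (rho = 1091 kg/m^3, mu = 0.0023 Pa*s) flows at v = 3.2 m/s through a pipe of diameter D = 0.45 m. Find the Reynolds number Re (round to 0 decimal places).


Re = rho * v * D / mu
Re = 1091 * 3.2 * 0.45 / 0.0023
Re = 1571.04 / 0.0023
Re = 683061


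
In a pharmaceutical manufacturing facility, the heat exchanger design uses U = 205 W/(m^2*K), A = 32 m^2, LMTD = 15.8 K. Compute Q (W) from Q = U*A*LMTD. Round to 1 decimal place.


Q = U * A * LMTD
Q = 205 * 32 * 15.8
Q = 103648.0 W


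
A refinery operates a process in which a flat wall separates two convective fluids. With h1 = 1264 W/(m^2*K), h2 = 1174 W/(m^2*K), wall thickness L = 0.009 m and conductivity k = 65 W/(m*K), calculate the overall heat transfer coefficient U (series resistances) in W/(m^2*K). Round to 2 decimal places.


1/U = 1/h1 + L/k + 1/h2
1/U = 1/1264 + 0.009/65 + 1/1174
1/U = 0.0007911392 + 0.0001384615 + 0.0008517888
1/U = 0.0017813895
U = 561.36 W/(m^2*K)


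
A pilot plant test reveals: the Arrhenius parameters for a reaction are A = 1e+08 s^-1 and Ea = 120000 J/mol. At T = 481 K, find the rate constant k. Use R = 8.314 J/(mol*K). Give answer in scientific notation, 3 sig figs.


k = A * exp(-Ea/(R*T))
k = 1e+08 * exp(-120000 / (8.314 * 481))
k = 1e+08 * exp(-30.007247)
k = 9.29e-06


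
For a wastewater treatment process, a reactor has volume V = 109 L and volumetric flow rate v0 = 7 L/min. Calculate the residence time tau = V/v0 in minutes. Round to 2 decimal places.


tau = V / v0
tau = 109 / 7
tau = 15.57 min


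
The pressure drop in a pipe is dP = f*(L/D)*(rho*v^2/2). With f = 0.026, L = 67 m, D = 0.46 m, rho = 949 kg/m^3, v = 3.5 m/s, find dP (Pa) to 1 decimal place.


dP = f * (L/D) * (rho*v^2/2)
dP = 0.026 * (67/0.46) * (949*3.5^2/2)
L/D = 145.65217391
rho*v^2/2 = 949*12.25/2 = 5812.625
dP = 0.026 * 145.65217391 * 5812.625
dP = 22012.2 Pa


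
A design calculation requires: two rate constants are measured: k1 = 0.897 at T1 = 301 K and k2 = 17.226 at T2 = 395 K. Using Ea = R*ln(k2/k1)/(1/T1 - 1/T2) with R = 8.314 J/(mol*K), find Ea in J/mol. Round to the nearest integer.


Ea = R * ln(k2/k1) / (1/T1 - 1/T2)
ln(k2/k1) = ln(17.226/0.897) = 2.9551193
1/T1 - 1/T2 = 1/301 - 1/395 = 0.000790613567
Ea = 8.314 * 2.9551193 / 0.000790613567
Ea = 31076 J/mol


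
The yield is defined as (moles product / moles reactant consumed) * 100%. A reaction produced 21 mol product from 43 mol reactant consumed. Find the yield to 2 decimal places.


Yield = (moles product / moles consumed) * 100%
Yield = (21 / 43) * 100
Yield = 0.4884 * 100
Yield = 48.84%


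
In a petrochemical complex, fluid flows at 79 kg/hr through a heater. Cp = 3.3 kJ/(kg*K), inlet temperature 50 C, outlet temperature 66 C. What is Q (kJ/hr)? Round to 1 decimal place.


Q = m_dot * Cp * (T2 - T1)
Q = 79 * 3.3 * (66 - 50)
Q = 79 * 3.3 * 16
Q = 4171.2 kJ/hr


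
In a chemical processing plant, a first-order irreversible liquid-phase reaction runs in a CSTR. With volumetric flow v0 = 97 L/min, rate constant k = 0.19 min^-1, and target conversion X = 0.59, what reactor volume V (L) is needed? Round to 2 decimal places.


V = v0 * X / (k * (1 - X))
V = 97 * 0.59 / (0.19 * (1 - 0.59))
V = 57.23 / (0.19 * 0.41)
V = 57.23 / 0.0779
V = 734.66 L


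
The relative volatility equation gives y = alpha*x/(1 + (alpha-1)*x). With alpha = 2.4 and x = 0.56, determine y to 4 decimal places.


y = alpha*x / (1 + (alpha-1)*x)
y = 2.4*0.56 / (1 + (2.4-1)*0.56)
y = 1.344 / (1 + 0.784)
y = 1.344 / 1.784
y = 0.7534


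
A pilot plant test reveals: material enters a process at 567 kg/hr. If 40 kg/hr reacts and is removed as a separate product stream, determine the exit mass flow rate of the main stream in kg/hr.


Steady-state mass balance on the main outlet: F_out = F_in - F_removed
F_out = 567 - 40
F_out = 527 kg/hr


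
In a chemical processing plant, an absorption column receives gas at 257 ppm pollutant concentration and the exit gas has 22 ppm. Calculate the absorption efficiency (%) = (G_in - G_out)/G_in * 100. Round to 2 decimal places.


Efficiency = (G_in - G_out) / G_in * 100%
Efficiency = (257 - 22) / 257 * 100
Efficiency = 235 / 257 * 100
Efficiency = 91.44%


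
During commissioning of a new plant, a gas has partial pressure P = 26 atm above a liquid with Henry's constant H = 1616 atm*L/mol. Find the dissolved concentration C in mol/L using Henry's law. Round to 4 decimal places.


C = P / H
C = 26 / 1616
C = 0.0161 mol/L


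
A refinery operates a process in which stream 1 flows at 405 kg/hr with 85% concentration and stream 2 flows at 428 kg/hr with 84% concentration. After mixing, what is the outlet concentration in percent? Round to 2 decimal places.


Mass balance on solute: F1*x1 + F2*x2 = F3*x3
F3 = F1 + F2 = 405 + 428 = 833 kg/hr
x3 = (F1*x1 + F2*x2)/F3
x3 = (405*0.85 + 428*0.84) / 833
x3 = 84.49%


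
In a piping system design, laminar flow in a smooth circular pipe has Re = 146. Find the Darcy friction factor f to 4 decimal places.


f = 64 / Re
f = 64 / 146
f = 0.4384


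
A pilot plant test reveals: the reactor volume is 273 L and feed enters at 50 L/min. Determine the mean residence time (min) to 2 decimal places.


tau = V / v0
tau = 273 / 50
tau = 5.46 min


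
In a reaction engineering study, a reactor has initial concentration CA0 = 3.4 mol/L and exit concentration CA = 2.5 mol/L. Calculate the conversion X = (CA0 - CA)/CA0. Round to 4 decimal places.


X = (CA0 - CA) / CA0
X = (3.4 - 2.5) / 3.4
X = 0.9 / 3.4
X = 0.2647


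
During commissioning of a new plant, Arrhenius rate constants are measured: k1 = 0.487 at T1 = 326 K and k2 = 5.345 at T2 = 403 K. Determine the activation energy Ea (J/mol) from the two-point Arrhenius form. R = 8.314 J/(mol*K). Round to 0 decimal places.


Ea = R * ln(k2/k1) / (1/T1 - 1/T2)
ln(k2/k1) = ln(5.345/0.487) = 2.3956527
1/T1 - 1/T2 = 1/326 - 1/403 = 0.000586095084
Ea = 8.314 * 2.3956527 / 0.000586095084
Ea = 33983 J/mol


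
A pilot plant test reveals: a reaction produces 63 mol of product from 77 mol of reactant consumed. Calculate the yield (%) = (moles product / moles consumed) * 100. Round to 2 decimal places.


Yield = (moles product / moles consumed) * 100%
Yield = (63 / 77) * 100
Yield = 0.8182 * 100
Yield = 81.82%


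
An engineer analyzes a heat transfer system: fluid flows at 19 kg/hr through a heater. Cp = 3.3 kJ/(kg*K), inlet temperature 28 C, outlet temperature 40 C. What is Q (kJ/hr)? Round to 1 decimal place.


Q = m_dot * Cp * (T2 - T1)
Q = 19 * 3.3 * (40 - 28)
Q = 19 * 3.3 * 12
Q = 752.4 kJ/hr
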